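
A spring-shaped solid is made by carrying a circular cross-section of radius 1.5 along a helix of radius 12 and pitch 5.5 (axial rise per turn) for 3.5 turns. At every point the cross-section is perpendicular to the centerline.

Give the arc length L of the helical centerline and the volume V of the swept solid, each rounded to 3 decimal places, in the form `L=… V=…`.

L=264.595 V=1870.312

2πR = 2π·12 = 75.398224
per-turn = √(75.398224² + 5.5²) = √(5684.8921 + 30.25) = √5715.1421 = 75.598559
L = 3.5 × 75.598559 = 264.594957
V = π·1.5² × L = 7.068583 × 264.594957 = 1870.311538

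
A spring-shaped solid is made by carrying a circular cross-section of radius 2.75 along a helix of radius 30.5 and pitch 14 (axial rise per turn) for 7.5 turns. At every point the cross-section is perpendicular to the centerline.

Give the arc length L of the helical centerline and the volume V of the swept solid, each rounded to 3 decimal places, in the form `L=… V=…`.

2πR = 2π·30.5 = 191.637152
per-turn = √(191.637152² + 14²) = √(36724.7980 + 196) = √36920.7980 = 192.147854
L = 7.5 × 192.147854 = 1441.108909
V = π·2.75² × L = 23.758294 × 1441.108909 = 34238.289772

L=1441.109 V=34238.290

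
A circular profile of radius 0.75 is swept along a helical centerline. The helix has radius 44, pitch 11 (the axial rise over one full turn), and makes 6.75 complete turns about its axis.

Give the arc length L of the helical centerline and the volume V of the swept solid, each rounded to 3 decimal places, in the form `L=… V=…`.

2πR = 2π·44 = 276.460154
per-turn = √(276.460154² + 11²) = √(76430.2165 + 121) = √76551.2165 = 276.678905
L = 6.75 × 276.678905 = 1867.582609
V = π·0.75² × L = 1.767146 × 1867.582609 = 3300.290890

L=1867.583 V=3300.291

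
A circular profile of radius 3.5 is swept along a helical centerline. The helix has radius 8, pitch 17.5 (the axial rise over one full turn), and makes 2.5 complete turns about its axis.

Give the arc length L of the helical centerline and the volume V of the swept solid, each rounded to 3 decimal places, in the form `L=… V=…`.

2πR = 2π·8 = 50.265482
per-turn = √(50.265482² + 17.5²) = √(2526.6187 + 306.25) = √2832.8687 = 53.224700
L = 2.5 × 53.224700 = 133.061751
V = π·3.5² × L = 38.484510 × 133.061751 = 5120.816282

L=133.062 V=5120.816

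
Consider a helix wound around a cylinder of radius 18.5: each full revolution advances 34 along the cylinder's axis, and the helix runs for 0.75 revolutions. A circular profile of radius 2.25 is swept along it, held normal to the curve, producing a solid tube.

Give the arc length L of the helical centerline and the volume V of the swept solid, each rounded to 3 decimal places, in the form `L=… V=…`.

L=90.832 V=1444.621

2πR = 2π·18.5 = 116.238928
per-turn = √(116.238928² + 34²) = √(13511.4884 + 1156) = √14667.4884 = 121.109407
L = 0.75 × 121.109407 = 90.832055
V = π·2.25² × L = 15.904313 × 90.832055 = 1444.621418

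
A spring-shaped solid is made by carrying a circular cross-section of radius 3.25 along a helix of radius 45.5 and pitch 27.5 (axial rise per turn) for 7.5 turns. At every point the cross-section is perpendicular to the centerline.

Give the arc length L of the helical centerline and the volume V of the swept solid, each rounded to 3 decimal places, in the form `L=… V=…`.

L=2154.034 V=71477.466

2πR = 2π·45.5 = 285.884931
per-turn = √(285.884931² + 27.5²) = √(81730.1940 + 756.25) = √82486.4440 = 287.204533
L = 7.5 × 287.204533 = 2154.034001
V = π·3.25² × L = 33.183072 × 2154.034001 = 71477.466216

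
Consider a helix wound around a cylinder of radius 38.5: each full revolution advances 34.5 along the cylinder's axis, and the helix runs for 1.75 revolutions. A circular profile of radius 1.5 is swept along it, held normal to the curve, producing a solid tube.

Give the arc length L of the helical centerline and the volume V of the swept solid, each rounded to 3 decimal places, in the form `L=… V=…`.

2πR = 2π·38.5 = 241.902634
per-turn = √(241.902634² + 34.5²) = √(58516.8845 + 1190.25) = √59707.1345 = 244.350434
L = 1.75 × 244.350434 = 427.613259
V = π·1.5² × L = 7.068583 × 427.613259 = 3022.620015

L=427.613 V=3022.620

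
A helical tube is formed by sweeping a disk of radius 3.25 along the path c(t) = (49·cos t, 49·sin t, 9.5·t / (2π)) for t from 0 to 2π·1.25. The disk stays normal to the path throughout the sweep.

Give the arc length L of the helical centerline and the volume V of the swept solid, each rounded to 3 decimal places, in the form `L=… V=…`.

L=385.028 V=12776.421

2πR = 2π·49 = 307.876080
per-turn = √(307.876080² + 9.5²) = √(94787.6807 + 90.25) = √94877.9307 = 308.022614
L = 1.25 × 308.022614 = 385.028267
V = π·3.25² × L = 33.183072 × 385.028267 = 12776.420873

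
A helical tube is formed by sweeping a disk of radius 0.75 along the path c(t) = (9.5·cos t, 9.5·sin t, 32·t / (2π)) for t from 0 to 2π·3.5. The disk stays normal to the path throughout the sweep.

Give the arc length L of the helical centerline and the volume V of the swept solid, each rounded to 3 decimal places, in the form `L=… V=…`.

L=237.044 V=418.891

2πR = 2π·9.5 = 59.690260
per-turn = √(59.690260² + 32²) = √(3562.9272 + 1024) = √4586.9272 = 67.726857
L = 3.5 × 67.726857 = 237.044000
V = π·0.75² × L = 1.767146 × 237.044000 = 418.891326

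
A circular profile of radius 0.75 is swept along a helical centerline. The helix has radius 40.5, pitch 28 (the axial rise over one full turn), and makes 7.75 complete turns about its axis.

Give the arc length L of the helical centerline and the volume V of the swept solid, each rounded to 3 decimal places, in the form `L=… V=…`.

2πR = 2π·40.5 = 254.469005
per-turn = √(254.469005² + 28²) = √(64754.4745 + 784) = √65538.4745 = 256.004833
L = 7.75 × 256.004833 = 1984.037455
V = π·0.75² × L = 1.767146 × 1984.037455 = 3506.083590

L=1984.037 V=3506.084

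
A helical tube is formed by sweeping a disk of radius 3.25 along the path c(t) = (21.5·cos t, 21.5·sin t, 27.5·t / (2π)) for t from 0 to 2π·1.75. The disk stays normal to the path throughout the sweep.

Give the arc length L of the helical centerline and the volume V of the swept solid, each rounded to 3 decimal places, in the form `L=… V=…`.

2πR = 2π·21.5 = 135.088484
per-turn = √(135.088484² + 27.5²) = √(18248.8985 + 756.25) = √19005.1485 = 137.859162
L = 1.75 × 137.859162 = 241.253533
V = π·3.25² × L = 33.183072 × 241.253533 = 8005.533468

L=241.254 V=8005.533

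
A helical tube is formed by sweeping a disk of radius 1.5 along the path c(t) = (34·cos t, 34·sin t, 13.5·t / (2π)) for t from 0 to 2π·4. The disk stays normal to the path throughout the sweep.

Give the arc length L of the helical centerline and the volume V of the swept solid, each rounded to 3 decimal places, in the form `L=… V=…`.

L=856.218 V=6052.247

2πR = 2π·34 = 213.628300
per-turn = √(213.628300² + 13.5²) = √(45637.0508 + 182.25) = √45819.3008 = 214.054434
L = 4 × 214.054434 = 856.217736
V = π·1.5² × L = 7.068583 × 856.217736 = 6052.246538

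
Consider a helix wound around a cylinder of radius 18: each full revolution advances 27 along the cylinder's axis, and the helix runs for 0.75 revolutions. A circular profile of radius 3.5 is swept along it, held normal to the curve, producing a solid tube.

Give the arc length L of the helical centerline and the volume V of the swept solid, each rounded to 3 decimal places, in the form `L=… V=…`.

L=87.207 V=3356.106

2πR = 2π·18 = 113.097336
per-turn = √(113.097336² + 27²) = √(12791.0073 + 729) = √13520.0073 = 116.275566
L = 0.75 × 116.275566 = 87.206675
V = π·3.5² × L = 38.484510 × 87.206675 = 3356.106144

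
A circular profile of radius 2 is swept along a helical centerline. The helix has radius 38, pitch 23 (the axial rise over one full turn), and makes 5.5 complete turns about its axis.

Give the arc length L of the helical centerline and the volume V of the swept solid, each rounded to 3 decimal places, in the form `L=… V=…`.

L=1319.265 V=16578.368

2πR = 2π·38 = 238.761042
per-turn = √(238.761042² + 23²) = √(57006.8350 + 529) = √57535.8350 = 239.866286
L = 5.5 × 239.866286 = 1319.264571
V = π·2² × L = 12.566371 × 1319.264571 = 16578.367543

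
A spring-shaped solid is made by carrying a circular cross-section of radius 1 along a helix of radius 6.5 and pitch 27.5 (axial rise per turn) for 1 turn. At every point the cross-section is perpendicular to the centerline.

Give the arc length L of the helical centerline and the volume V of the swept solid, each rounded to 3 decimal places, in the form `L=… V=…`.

L=49.236 V=154.680

2πR = 2π·6.5 = 40.840704
per-turn = √(40.840704² + 27.5²) = √(1667.9631 + 756.25) = √2424.2131 = 49.236299
L = 1 × 49.236299 = 49.236299
V = π·1² × L = 3.141593 × 49.236299 = 154.680395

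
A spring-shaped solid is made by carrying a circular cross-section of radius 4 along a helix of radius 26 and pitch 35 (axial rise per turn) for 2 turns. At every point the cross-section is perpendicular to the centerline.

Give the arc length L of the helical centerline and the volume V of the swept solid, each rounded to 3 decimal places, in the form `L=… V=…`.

L=334.140 V=16795.716

2πR = 2π·26 = 163.362818
per-turn = √(163.362818² + 35²) = √(26687.4103 + 1225) = √27912.4103 = 167.070076
L = 2 × 167.070076 = 334.140152
V = π·4² × L = 50.265482 × 334.140152 = 16795.715950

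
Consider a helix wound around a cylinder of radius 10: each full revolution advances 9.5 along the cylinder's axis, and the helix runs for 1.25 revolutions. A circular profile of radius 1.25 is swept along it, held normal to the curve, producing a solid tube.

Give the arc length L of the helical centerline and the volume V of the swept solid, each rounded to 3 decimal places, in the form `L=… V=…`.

L=79.432 V=389.913

2πR = 2π·10 = 62.831853
per-turn = √(62.831853² + 9.5²) = √(3947.8418 + 90.25) = √4038.0918 = 63.545981
L = 1.25 × 63.545981 = 79.432477
V = π·1.25² × L = 4.908739 × 79.432477 = 389.913259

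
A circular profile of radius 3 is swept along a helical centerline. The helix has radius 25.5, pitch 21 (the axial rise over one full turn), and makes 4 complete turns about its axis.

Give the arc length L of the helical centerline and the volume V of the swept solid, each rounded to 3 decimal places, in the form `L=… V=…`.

L=646.366 V=18275.578

2πR = 2π·25.5 = 160.221225
per-turn = √(160.221225² + 21²) = √(25670.8410 + 441) = √26111.8410 = 161.591587
L = 4 × 161.591587 = 646.366349
V = π·3² × L = 28.274334 × 646.366349 = 18275.577954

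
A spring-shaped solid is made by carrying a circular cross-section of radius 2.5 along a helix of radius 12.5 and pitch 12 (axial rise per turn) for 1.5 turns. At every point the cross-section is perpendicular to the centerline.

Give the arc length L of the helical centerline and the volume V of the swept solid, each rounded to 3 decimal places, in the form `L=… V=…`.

2πR = 2π·12.5 = 78.539816
per-turn = √(78.539816² + 12²) = √(6168.5028 + 144) = √6312.5028 = 79.451260
L = 1.5 × 79.451260 = 119.176890
V = π·2.5² × L = 19.634954 × 119.176890 = 2340.032770

L=119.177 V=2340.033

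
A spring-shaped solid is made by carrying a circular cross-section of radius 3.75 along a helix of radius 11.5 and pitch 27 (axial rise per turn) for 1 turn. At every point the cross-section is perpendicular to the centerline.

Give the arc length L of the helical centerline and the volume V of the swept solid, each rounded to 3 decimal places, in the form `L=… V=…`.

L=77.136 V=3407.781

2πR = 2π·11.5 = 72.256631
per-turn = √(72.256631² + 27²) = √(5221.0207 + 729) = √5950.0207 = 77.136377
L = 1 × 77.136377 = 77.136377
V = π·3.75² × L = 44.178647 × 77.136377 = 3407.780767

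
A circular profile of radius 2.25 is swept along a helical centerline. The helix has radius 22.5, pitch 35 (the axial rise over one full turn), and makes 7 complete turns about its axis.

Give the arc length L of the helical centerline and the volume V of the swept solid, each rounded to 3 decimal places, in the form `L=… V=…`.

L=1019.479 V=16214.106

2πR = 2π·22.5 = 141.371669
per-turn = √(141.371669² + 35²) = √(19985.9489 + 1225) = √21210.9489 = 145.639792
L = 7 × 145.639792 = 1019.478542
V = π·2.25² × L = 15.904313 × 1019.478542 = 16214.105627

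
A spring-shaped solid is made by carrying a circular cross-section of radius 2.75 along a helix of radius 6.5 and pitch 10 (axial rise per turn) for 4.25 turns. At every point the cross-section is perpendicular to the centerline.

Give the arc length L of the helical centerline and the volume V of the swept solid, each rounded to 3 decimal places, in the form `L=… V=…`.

L=178.700 V=4245.617

2πR = 2π·6.5 = 40.840704
per-turn = √(40.840704² + 10²) = √(1667.9631 + 100) = √1767.9631 = 42.047154
L = 4.25 × 42.047154 = 178.700404
V = π·2.75² × L = 23.758294 × 178.700404 = 4245.616808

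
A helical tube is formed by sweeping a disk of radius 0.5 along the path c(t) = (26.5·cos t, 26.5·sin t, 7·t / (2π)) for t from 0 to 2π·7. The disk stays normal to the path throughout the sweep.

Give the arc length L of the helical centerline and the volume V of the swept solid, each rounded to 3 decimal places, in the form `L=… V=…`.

L=1166.560 V=916.214

2πR = 2π·26.5 = 166.504411
per-turn = √(166.504411² + 7²) = √(27723.7188 + 49) = √27772.7188 = 166.651489
L = 7 × 166.651489 = 1166.560423
V = π·0.5² × L = 0.785398 × 1166.560423 = 916.214413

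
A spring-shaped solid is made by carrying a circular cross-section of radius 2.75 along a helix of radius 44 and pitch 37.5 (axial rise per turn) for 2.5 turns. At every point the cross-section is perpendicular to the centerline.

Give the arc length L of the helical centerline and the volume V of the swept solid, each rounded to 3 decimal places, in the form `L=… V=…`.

L=697.480 V=16570.928

2πR = 2π·44 = 276.460154
per-turn = √(276.460154² + 37.5²) = √(76430.2165 + 1406.25) = √77836.4665 = 278.991875
L = 2.5 × 278.991875 = 697.479688
V = π·2.75² × L = 23.758294 × 697.479688 = 16570.927801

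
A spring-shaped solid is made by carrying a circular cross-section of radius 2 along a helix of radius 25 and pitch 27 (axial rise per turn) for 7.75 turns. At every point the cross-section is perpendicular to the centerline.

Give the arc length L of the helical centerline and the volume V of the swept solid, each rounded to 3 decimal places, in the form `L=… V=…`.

L=1235.220 V=15522.232

2πR = 2π·25 = 157.079633
per-turn = √(157.079633² + 27²) = √(24674.0110 + 729) = √25403.0110 = 159.383221
L = 7.75 × 159.383221 = 1235.219960
V = π·2² × L = 12.566371 × 1235.219960 = 15522.231801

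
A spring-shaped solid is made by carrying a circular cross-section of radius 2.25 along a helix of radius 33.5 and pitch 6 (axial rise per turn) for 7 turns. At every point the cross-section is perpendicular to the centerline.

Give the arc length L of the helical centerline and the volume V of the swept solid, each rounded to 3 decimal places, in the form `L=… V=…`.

L=1474.005 V=23443.044

2πR = 2π·33.5 = 210.486708
per-turn = √(210.486708² + 6²) = √(44304.6542 + 36) = √44340.6542 = 210.572207
L = 7 × 210.572207 = 1474.005446
V = π·2.25² × L = 15.904313 × 1474.005446 = 23443.043689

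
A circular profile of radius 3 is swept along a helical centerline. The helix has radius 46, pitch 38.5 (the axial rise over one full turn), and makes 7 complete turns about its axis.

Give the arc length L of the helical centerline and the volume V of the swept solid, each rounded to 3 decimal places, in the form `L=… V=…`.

2πR = 2π·46 = 289.026524
per-turn = √(289.026524² + 38.5²) = √(83536.3317 + 1482.25) = √85018.5817 = 291.579460
L = 7 × 291.579460 = 2041.056222
V = π·3² × L = 28.274334 × 2041.056222 = 57709.505090

L=2041.056 V=57709.505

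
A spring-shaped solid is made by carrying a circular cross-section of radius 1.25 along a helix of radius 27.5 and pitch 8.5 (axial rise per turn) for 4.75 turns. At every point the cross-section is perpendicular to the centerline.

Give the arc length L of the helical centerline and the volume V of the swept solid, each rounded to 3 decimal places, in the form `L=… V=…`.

L=821.734 V=4033.675

2πR = 2π·27.5 = 172.787596
per-turn = √(172.787596² + 8.5²) = √(29855.5533 + 72.25) = √29927.8033 = 172.996541
L = 4.75 × 172.996541 = 821.733571
V = π·1.25² × L = 4.908739 × 821.733571 = 4033.675236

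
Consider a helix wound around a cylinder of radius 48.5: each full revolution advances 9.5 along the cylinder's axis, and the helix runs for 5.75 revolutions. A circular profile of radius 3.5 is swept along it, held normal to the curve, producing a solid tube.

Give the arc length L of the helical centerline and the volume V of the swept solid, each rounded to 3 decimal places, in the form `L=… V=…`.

L=1753.075 V=67466.215

2πR = 2π·48.5 = 304.734487
per-turn = √(304.734487² + 9.5²) = √(92863.1078 + 90.25) = √92953.3578 = 304.882531
L = 5.75 × 304.882531 = 1753.074554
V = π·3.5² × L = 38.484510 × 1753.074554 = 67466.215223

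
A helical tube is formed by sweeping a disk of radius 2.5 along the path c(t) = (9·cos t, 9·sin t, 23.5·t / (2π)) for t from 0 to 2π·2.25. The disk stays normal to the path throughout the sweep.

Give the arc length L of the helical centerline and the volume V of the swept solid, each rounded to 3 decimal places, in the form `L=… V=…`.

2πR = 2π·9 = 56.548668
per-turn = √(56.548668² + 23.5²) = √(3197.7518 + 552.25) = √3750.0018 = 61.237258
L = 2.25 × 61.237258 = 137.783832
V = π·2.5² × L = 19.634954 × 137.783832 = 2705.379207

L=137.784 V=2705.379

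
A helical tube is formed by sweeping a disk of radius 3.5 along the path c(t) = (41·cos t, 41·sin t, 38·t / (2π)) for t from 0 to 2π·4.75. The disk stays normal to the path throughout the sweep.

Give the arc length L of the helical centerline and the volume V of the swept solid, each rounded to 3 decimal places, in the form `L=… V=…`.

2πR = 2π·41 = 257.610598
per-turn = √(257.610598² + 38²) = √(66363.2200 + 1444) = √67807.2200 = 260.398195
L = 4.75 × 260.398195 = 1236.891427
V = π·3.5² × L = 38.484510 × 1236.891427 = 47601.160482

L=1236.891 V=47601.160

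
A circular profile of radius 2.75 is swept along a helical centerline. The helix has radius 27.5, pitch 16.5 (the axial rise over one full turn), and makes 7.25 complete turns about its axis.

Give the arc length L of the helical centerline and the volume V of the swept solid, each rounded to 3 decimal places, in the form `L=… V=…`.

2πR = 2π·27.5 = 172.787596
per-turn = √(172.787596² + 16.5²) = √(29855.5533 + 272.25) = √30127.8033 = 173.573625
L = 7.25 × 173.573625 = 1258.408782
V = π·2.75² × L = 23.758294 × 1258.408782 = 29897.646363

L=1258.409 V=29897.646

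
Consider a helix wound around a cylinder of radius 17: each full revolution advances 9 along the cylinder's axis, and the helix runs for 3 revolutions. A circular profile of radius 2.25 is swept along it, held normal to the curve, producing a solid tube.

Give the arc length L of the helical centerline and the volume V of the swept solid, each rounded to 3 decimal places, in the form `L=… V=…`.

L=321.578 V=5114.476

2πR = 2π·17 = 106.814150
per-turn = √(106.814150² + 9²) = √(11409.2627 + 81) = √11490.2627 = 107.192643
L = 3 × 107.192643 = 321.577929
V = π·2.25² × L = 15.904313 × 321.577929 = 5114.475970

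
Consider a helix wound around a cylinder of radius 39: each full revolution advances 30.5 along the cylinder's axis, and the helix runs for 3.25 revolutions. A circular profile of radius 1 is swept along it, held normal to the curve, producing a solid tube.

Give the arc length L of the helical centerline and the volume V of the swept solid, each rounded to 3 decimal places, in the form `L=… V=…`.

L=802.539 V=2521.250

2πR = 2π·39 = 245.044227
per-turn = √(245.044227² + 30.5²) = √(60046.6732 + 930.25) = √60976.9232 = 246.935059
L = 3.25 × 246.935059 = 802.538941
V = π·1² × L = 3.141593 × 802.538941 = 2521.250440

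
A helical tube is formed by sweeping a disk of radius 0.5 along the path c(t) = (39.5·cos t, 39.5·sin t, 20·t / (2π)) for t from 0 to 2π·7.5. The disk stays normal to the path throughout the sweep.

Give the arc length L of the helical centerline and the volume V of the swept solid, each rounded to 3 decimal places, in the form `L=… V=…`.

2πR = 2π·39.5 = 248.185820
per-turn = √(248.185820² + 20²) = √(61596.2011 + 400) = √61996.2011 = 248.990363
L = 7.5 × 248.990363 = 1867.427726
V = π·0.5² × L = 0.785398 × 1867.427726 = 1466.674306

L=1867.428 V=1466.674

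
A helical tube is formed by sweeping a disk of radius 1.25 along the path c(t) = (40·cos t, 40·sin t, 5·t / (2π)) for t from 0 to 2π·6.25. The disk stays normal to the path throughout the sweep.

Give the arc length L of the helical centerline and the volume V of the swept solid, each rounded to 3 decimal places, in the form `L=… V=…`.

L=1571.107 V=7712.154

2πR = 2π·40 = 251.327412
per-turn = √(251.327412² + 5²) = √(63165.4682 + 25) = √63190.4682 = 251.377143
L = 6.25 × 251.377143 = 1571.107146
V = π·1.25² × L = 4.908739 × 1571.107146 = 7712.154166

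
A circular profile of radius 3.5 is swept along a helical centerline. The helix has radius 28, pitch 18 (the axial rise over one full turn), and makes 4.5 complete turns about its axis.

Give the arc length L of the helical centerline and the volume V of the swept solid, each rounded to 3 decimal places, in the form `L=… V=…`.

L=795.814 V=30626.522

2πR = 2π·28 = 175.929189
per-turn = √(175.929189² + 18²) = √(30951.0794 + 324) = √31275.0794 = 176.847616
L = 4.5 × 176.847616 = 795.814273
V = π·3.5² × L = 38.484510 × 795.814273 = 30626.522371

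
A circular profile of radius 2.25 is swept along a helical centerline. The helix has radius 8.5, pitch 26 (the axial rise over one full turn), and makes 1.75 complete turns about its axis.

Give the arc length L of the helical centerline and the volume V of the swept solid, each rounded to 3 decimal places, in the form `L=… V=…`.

L=103.949 V=1653.243

2πR = 2π·8.5 = 53.407075
per-turn = √(53.407075² + 26²) = √(2852.3157 + 676) = √3528.3157 = 59.399627
L = 1.75 × 59.399627 = 103.949347
V = π·2.25² × L = 15.904313 × 103.949347 = 1653.242931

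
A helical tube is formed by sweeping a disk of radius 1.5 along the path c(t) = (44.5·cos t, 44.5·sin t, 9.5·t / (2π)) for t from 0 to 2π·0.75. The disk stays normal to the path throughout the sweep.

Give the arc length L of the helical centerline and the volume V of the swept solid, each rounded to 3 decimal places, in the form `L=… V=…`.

2πR = 2π·44.5 = 279.601746
per-turn = √(279.601746² + 9.5²) = √(78177.1365 + 90.25) = √78267.3865 = 279.763090
L = 0.75 × 279.763090 = 209.822317
V = π·1.5² × L = 7.068583 × 209.822317 = 1483.146565

L=209.822 V=1483.147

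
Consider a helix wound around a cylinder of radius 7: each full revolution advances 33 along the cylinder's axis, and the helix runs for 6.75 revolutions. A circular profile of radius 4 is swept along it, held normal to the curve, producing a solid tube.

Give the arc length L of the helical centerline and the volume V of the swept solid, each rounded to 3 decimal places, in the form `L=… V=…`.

L=371.154 V=18656.256

2πR = 2π·7 = 43.982297
per-turn = √(43.982297² + 33²) = √(1934.4425 + 1089) = √3023.4425 = 54.985839
L = 6.75 × 54.985839 = 371.154412
V = π·4² × L = 50.265482 × 371.154412 = 18656.255562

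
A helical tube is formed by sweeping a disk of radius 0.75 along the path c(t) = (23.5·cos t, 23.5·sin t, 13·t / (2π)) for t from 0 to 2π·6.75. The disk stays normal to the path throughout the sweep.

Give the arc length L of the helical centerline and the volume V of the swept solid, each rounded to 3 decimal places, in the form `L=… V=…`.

2πR = 2π·23.5 = 147.654855
per-turn = √(147.654855² + 13²) = √(21801.9561 + 169) = √21970.9561 = 148.226031
L = 6.75 × 148.226031 = 1000.525706
V = π·0.75² × L = 1.767146 × 1000.525706 = 1768.074867

L=1000.526 V=1768.075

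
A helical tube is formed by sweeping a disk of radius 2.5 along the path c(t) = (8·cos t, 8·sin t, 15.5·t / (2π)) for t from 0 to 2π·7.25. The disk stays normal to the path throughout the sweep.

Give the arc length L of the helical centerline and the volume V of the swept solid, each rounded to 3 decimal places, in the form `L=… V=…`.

2πR = 2π·8 = 50.265482
per-turn = √(50.265482² + 15.5²) = √(2526.6187 + 240.25) = √2766.8687 = 52.601034
L = 7.25 × 52.601034 = 381.357493
V = π·2.5² × L = 19.634954 × 381.357493 = 7487.936864

L=381.357 V=7487.937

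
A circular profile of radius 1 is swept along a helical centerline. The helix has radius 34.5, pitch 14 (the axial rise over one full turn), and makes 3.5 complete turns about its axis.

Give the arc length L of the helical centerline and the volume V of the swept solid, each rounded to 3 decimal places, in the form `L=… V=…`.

L=760.275 V=2388.475

2πR = 2π·34.5 = 216.769893
per-turn = √(216.769893² + 14²) = √(46989.1866 + 196) = √47185.1866 = 217.221515
L = 3.5 × 217.221515 = 760.275302
V = π·1² × L = 3.141593 × 760.275302 = 2388.475304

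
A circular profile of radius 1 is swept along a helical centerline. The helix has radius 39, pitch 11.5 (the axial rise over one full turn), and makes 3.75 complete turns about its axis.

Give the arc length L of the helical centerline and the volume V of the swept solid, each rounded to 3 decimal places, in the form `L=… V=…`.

2πR = 2π·39 = 245.044227
per-turn = √(245.044227² + 11.5²) = √(60046.6732 + 132.25) = √60178.9232 = 245.313928
L = 3.75 × 245.313928 = 919.927229
V = π·1² × L = 3.141593 × 919.927229 = 2890.036625

L=919.927 V=2890.037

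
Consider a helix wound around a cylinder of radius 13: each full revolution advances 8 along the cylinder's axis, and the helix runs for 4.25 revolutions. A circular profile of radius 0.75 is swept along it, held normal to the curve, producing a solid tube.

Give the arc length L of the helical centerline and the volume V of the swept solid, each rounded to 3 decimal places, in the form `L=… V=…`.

L=348.807 V=616.393

2πR = 2π·13 = 81.681409
per-turn = √(81.681409² + 8²) = √(6671.8526 + 64) = √6735.8526 = 82.072240
L = 4.25 × 82.072240 = 348.807020
V = π·0.75² × L = 1.767146 × 348.807020 = 616.392884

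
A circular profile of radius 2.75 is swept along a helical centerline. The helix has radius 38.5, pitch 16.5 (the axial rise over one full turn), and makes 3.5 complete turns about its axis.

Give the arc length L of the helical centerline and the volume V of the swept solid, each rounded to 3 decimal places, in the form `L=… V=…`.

L=848.626 V=20161.918

2πR = 2π·38.5 = 241.902634
per-turn = √(241.902634² + 16.5²) = √(58516.8845 + 272.25) = √58789.1345 = 242.464708
L = 3.5 × 242.464708 = 848.626477
V = π·2.75² × L = 23.758294 × 848.626477 = 20161.917714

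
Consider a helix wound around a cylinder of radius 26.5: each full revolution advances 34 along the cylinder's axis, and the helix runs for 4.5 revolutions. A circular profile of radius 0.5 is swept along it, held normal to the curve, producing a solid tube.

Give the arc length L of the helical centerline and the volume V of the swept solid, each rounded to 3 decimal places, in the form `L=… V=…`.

2πR = 2π·26.5 = 166.504411
per-turn = √(166.504411² + 34²) = √(27723.7188 + 1156) = √28879.7188 = 169.940339
L = 4.5 × 169.940339 = 764.731525
V = π·0.5² × L = 0.785398 × 764.731525 = 600.618735

L=764.732 V=600.619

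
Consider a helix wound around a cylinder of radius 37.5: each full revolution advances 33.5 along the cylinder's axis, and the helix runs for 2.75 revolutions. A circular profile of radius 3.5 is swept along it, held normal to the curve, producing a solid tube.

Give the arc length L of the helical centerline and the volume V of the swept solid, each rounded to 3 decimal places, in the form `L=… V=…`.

L=654.470 V=25186.950

2πR = 2π·37.5 = 235.619449
per-turn = √(235.619449² + 33.5²) = √(55516.5248 + 1122.25) = √56638.7748 = 237.989022
L = 2.75 × 237.989022 = 654.469811
V = π·3.5² × L = 38.484510 × 654.469811 = 25186.950008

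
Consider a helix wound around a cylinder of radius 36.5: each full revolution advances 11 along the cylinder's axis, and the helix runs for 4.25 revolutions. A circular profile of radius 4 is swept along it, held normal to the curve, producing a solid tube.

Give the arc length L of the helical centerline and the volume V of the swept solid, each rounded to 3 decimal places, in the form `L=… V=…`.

2πR = 2π·36.5 = 229.336264
per-turn = √(229.336264² + 11²) = √(52595.1219 + 121) = √52716.1219 = 229.599917
L = 4.25 × 229.599917 = 975.799647
V = π·4² × L = 50.265482 × 975.799647 = 49049.040035

L=975.800 V=49049.040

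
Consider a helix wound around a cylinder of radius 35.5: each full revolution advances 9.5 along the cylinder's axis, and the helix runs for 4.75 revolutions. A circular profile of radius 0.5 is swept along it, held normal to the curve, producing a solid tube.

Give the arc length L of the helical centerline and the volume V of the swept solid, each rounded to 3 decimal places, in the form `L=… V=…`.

2πR = 2π·35.5 = 223.053078
per-turn = √(223.053078² + 9.5²) = √(49752.6758 + 90.25) = √49842.9258 = 223.255293
L = 4.75 × 223.255293 = 1060.462641
V = π·0.5² × L = 0.785398 × 1060.462641 = 832.885411

L=1060.463 V=832.885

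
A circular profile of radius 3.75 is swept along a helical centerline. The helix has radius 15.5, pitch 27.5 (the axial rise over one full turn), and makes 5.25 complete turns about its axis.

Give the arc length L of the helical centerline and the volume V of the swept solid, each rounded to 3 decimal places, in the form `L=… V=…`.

2πR = 2π·15.5 = 97.389372
per-turn = √(97.389372² + 27.5²) = √(9484.6898 + 756.25) = √10240.9398 = 101.197529
L = 5.25 × 101.197529 = 531.287026
V = π·3.75² × L = 44.178647 × 531.287026 = 23471.541815

L=531.287 V=23471.542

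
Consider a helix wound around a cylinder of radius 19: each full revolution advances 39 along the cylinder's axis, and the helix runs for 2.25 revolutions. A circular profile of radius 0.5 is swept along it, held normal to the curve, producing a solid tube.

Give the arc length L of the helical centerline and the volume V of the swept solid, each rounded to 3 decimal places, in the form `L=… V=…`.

L=282.576 V=221.935

2πR = 2π·19 = 119.380521
per-turn = √(119.380521² + 39²) = √(14251.7088 + 1521) = √15772.7088 = 125.589445
L = 2.25 × 125.589445 = 282.576252
V = π·0.5² × L = 0.785398 × 282.576252 = 221.934869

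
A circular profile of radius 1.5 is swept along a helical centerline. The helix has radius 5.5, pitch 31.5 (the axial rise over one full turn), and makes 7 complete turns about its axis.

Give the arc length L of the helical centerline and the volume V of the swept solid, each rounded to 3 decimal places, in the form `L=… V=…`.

2πR = 2π·5.5 = 34.557519
per-turn = √(34.557519² + 31.5²) = √(1194.2221 + 992.25) = √2186.4721 = 46.759728
L = 7 × 46.759728 = 327.318094
V = π·1.5² × L = 7.068583 × 327.318094 = 2313.675267

L=327.318 V=2313.675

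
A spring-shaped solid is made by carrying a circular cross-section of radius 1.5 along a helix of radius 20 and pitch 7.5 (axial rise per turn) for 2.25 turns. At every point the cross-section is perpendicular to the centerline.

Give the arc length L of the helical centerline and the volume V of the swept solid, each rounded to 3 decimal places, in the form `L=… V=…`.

2πR = 2π·20 = 125.663706
per-turn = √(125.663706² + 7.5²) = √(15791.3670 + 56.25) = √15847.6170 = 125.887319
L = 2.25 × 125.887319 = 283.246467
V = π·1.5² × L = 7.068583 × 283.246467 = 2002.151297

L=283.246 V=2002.151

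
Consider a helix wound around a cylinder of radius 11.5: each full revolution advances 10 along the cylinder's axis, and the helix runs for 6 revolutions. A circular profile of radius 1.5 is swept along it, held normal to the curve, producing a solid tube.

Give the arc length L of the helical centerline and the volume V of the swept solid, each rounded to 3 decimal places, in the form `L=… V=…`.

L=437.672 V=3093.721

2πR = 2π·11.5 = 72.256631
per-turn = √(72.256631² + 10²) = √(5221.0207 + 100) = √5321.0207 = 72.945327
L = 6 × 72.945327 = 437.671962
V = π·1.5² × L = 7.068583 × 437.671962 = 3093.720795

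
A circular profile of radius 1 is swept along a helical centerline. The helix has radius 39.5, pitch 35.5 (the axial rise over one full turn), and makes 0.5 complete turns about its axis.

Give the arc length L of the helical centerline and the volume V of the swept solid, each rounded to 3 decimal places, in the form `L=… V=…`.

2πR = 2π·39.5 = 248.185820
per-turn = √(248.185820² + 35.5²) = √(61596.2011 + 1260.25) = √62856.4511 = 250.711889
L = 0.5 × 250.711889 = 125.355944
V = π·1² × L = 3.141593 × 125.355944 = 393.817314

L=125.356 V=393.817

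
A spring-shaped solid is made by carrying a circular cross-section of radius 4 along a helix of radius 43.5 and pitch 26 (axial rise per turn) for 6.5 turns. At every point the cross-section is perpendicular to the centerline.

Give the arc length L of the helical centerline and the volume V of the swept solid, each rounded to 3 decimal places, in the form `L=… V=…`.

2πR = 2π·43.5 = 273.318561
per-turn = √(273.318561² + 26²) = √(74703.0357 + 676) = √75379.0357 = 274.552428
L = 6.5 × 274.552428 = 1784.590782
V = π·4² × L = 50.265482 × 1784.590782 = 89703.316641

L=1784.591 V=89703.317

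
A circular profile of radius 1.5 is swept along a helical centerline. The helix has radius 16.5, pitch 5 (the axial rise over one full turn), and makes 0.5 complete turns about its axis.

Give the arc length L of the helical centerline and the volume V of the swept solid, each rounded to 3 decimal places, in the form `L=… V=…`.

2πR = 2π·16.5 = 103.672558
per-turn = √(103.672558² + 5²) = √(10747.9992 + 25) = √10772.9992 = 103.793059
L = 0.5 × 103.793059 = 51.896530
V = π·1.5² × L = 7.068583 × 51.896530 = 366.834952

L=51.897 V=366.835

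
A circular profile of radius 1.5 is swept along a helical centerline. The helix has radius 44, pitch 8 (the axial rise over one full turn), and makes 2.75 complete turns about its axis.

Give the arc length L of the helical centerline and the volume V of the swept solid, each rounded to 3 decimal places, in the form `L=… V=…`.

2πR = 2π·44 = 276.460154
per-turn = √(276.460154² + 8²) = √(76430.2165 + 64) = √76494.2165 = 276.575878
L = 2.75 × 276.575878 = 760.583665
V = π·1.5² × L = 7.068583 × 760.583665 = 5376.249126

L=760.584 V=5376.249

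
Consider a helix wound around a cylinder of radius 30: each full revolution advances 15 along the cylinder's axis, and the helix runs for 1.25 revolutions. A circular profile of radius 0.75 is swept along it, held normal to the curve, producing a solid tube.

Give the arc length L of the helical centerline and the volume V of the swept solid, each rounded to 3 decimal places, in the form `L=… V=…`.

2πR = 2π·30 = 188.495559
per-turn = √(188.495559² + 15²) = √(35530.5758 + 225) = √35755.5758 = 189.091448
L = 1.25 × 189.091448 = 236.364310
V = π·0.75² × L = 1.767146 × 236.364310 = 417.690214

L=236.364 V=417.690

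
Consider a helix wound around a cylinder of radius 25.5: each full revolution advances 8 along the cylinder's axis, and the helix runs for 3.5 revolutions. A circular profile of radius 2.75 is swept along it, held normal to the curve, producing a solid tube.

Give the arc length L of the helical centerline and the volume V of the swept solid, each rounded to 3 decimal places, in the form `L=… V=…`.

2πR = 2π·25.5 = 160.221225
per-turn = √(160.221225² + 8²) = √(25670.8410 + 64) = √25734.8410 = 160.420825
L = 3.5 × 160.420825 = 561.472887
V = π·2.75² × L = 23.758294 × 561.472887 = 13339.638171

L=561.473 V=13339.638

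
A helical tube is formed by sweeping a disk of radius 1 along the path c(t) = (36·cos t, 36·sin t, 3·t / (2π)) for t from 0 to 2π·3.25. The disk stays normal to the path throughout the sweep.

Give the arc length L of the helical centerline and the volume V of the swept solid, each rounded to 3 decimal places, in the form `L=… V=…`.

L=735.197 V=2309.691

2πR = 2π·36 = 226.194671
per-turn = √(226.194671² + 3²) = √(51164.0292 + 9) = √51173.0292 = 226.214565
L = 3.25 × 226.214565 = 735.197335
V = π·1² × L = 3.141593 × 735.197335 = 2309.690546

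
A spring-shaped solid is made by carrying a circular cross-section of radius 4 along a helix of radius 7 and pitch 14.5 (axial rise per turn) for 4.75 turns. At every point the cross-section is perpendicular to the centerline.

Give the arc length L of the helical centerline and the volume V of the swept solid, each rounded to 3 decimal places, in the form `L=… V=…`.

2πR = 2π·7 = 43.982297
per-turn = √(43.982297² + 14.5²) = √(1934.4425 + 210.25) = √2144.6925 = 46.310824
L = 4.75 × 46.310824 = 219.976416
V = π·4² × L = 50.265482 × 219.976416 = 11057.220690

L=219.976 V=11057.221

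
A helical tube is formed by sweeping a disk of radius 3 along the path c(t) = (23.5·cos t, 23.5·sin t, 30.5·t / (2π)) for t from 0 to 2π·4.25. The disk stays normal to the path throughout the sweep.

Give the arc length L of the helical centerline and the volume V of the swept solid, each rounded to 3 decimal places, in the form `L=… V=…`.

2πR = 2π·23.5 = 147.654855
per-turn = √(147.654855² + 30.5²) = √(21801.9561 + 930.25) = √22732.2061 = 150.772034
L = 4.25 × 150.772034 = 640.781143
V = π·3² × L = 28.274334 × 640.781143 = 18117.659979

L=640.781 V=18117.660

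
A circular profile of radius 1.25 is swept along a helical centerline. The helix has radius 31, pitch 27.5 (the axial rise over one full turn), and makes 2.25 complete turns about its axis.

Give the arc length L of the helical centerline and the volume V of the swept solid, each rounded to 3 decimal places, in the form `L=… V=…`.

L=442.599 V=2172.601

2πR = 2π·31 = 194.778745
per-turn = √(194.778745² + 27.5²) = √(37938.7593 + 756.25) = √38695.0093 = 196.710471
L = 2.25 × 196.710471 = 442.598559
V = π·1.25² × L = 4.908739 × 442.598559 = 2172.600597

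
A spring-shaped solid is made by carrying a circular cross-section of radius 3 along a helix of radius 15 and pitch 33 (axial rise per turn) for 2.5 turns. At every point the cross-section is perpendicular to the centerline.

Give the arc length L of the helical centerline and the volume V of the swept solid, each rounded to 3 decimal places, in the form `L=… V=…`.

2πR = 2π·15 = 94.247780
per-turn = √(94.247780² + 33²) = √(8882.6440 + 1089) = √9971.6440 = 99.858119
L = 2.5 × 99.858119 = 249.645298
V = π·3² × L = 28.274334 × 249.645298 = 7058.554505

L=249.645 V=7058.555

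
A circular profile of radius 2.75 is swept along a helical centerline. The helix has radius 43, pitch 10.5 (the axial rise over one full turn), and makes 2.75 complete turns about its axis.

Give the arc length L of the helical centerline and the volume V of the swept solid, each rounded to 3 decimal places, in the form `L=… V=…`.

L=743.548 V=17665.421

2πR = 2π·43 = 270.176968
per-turn = √(270.176968² + 10.5²) = √(72995.5942 + 110.25) = √73105.8442 = 270.380924
L = 2.75 × 270.380924 = 743.547541
V = π·2.75² × L = 23.758294 × 743.547541 = 17665.421422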